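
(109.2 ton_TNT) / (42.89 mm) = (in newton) 1.065e+13. Check: 1 ton_TNT = 4.184e+09 J, so 109.2 ton_TNT = 109.2 * 4.184e+09 = 4.568928e+11 J. 1 mm = 0.001 m, so 42.89 mm = 42.89 * 0.001 = 0.04289 m. Combine: 4.568928e+11 J / 0.04289 m = 1.0652665e+13 N. 1.0652665e+13 N = 1.0652665e+13 newton ≈ 1.065e+13 newton (4 s.f.).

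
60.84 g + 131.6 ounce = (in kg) 3.792. Check: 1 g = 0.001 kg, so 60.84 g = 60.84 * 0.001 = 0.06084 kg. 1 ounce = 0.028349523 kg, so 131.6 ounce = 131.6 * 0.028349523 = 3.7307972 kg. Sum: 0.06084 + 3.7307972 = 3.7916372 kg. Result: 3.7916372 kg ≈ 3.792 kg (4 s.f.).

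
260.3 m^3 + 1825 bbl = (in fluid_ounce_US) 1.861e+07. Check: 260.3 m^3 is already in m^3. 1 bbl = 0.15898729 m^3, so 1825 bbl = 1825 * 0.15898729 = 290.15181 m^3. Sum: 260.3 + 290.15181 = 550.45181 m^3. 1 fluid_ounce_US = 2.957353e-05 m^3, so 550.45181 m^3 = 550.45181 / 2.957353e-05 = 18612990 fluid_ounce_US ≈ 1.861e+07 fluid_ounce_US (4 s.f.).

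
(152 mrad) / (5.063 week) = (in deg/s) 2.844e-06. Check: 1 mrad = 0.001 rad, so 152 mrad = 152 * 0.001 = 0.152 rad. 1 week = 604800 s, so 5.063 week = 5.063 * 604800 = 3062102.4 s. Combine: 0.152 rad / 3062102.4 s = 4.9639098e-08 rad/s. 1 deg/s = 0.017453293 rad/s, so 4.9639098e-08 rad/s = 4.9639098e-08 / 0.017453293 = 2.8441108e-06 deg/s ≈ 2.844e-06 deg/s (4 s.f.).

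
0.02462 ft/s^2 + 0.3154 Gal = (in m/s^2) 1 ft/s^2 = 0.3048 m/s^2, so 0.02462 ft/s^2 = 0.02462 * 0.3048 = 0.007504176 m/s^2. 1 Gal = 0.01 m/s^2, so 0.3154 Gal = 0.3154 * 0.01 = 0.003154 m/s^2. Sum: 0.007504176 + 0.003154 = 0.010658176 m/s^2. Result: 0.010658176 m/s^2 ≈ 0.01066 m/s^2 (4 s.f.). Final answer: 0.01066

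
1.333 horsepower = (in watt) 994. Check: 1 horsepower = 745.69987 W, so 1.333 horsepower = 1.333 * 745.69987 = 994.01793 W. 994.01793 W = 994.01793 watt ≈ 994 watt (4 s.f.).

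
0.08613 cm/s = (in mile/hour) 1 cm/s = 0.01 m/s, so 0.08613 cm/s = 0.08613 * 0.01 = 0.0008613 m/s. 1 mile/hour = 0.44704 m/s, so 0.0008613 m/s = 0.0008613 / 0.44704 = 0.0019266732 mile/hour ≈ 0.001927 mile/hour (4 s.f.). Final answer: 0.001927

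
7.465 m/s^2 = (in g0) 0.7612. Check: 1 g0 = 9.80665 m/s^2, so 7.465 m/s^2 = 7.465 / 9.80665 = 0.76121815 g0 ≈ 0.7612 g0 (4 s.f.).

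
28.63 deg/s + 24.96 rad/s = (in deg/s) 1 deg/s = 0.017453293 rad/s, so 28.63 deg/s = 28.63 * 0.017453293 = 0.49968776 rad/s. 24.96 rad/s is already in rad/s. Sum: 0.49968776 + 24.96 = 25.459688 rad/s. 1 deg/s = 0.017453293 rad/s, so 25.459688 rad/s = 25.459688 / 0.017453293 = 1458.7327 deg/s ≈ 1459 deg/s (4 s.f.). Final answer: 1459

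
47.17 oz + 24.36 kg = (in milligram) 2.57e+07. Check: 1 oz = 0.028349523 kg, so 47.17 oz = 47.17 * 0.028349523 = 1.337247 kg. 24.36 kg is already in kg. Sum: 1.337247 + 24.36 = 25.697247 kg. 1 milligram = 1e-06 kg, so 25.697247 kg = 25.697247 / 1e-06 = 25697247 milligram ≈ 2.57e+07 milligram (4 s.f.).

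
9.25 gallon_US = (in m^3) 0.03502. Check: 1 gallon_US = 0.0037854118 m^3, so 9.25 gallon_US = 9.25 * 0.0037854118 = 0.035015059 m^3. Result: 0.035015059 m^3 ≈ 0.03502 m^3 (4 s.f.).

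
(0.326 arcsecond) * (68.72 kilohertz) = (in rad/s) 0.1086. Check: 1 arcsecond = 4.8481368e-06 rad, so 0.326 arcsecond = 0.326 * 4.8481368e-06 = 1.5804926e-06 rad. 1 kilohertz = 1000 Hz, so 68.72 kilohertz = 68.72 * 1000 = 68720 Hz. Combine: 1.5804926e-06 rad * 68720 Hz = 0.10861145 rad/s. Result: 0.10861145 rad/s ≈ 0.1086 rad/s (4 s.f.).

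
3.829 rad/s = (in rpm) 36.56. Check: 1 rpm = 0.10471976 rad/s, so 3.829 rad/s = 3.829 / 0.10471976 = 36.564257 rpm ≈ 36.56 rpm (4 s.f.).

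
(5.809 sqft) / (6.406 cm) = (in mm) 8425. Check: 1 sqft = 0.09290304 m^2, so 5.809 sqft = 5.809 * 0.09290304 = 0.53967376 m^2. 1 cm = 0.01 m, so 6.406 cm = 6.406 * 0.01 = 0.06406 m. Combine: 0.53967376 m^2 / 0.06406 m = 8.4245045 m. 1 mm = 0.001 m, so 8.4245045 m = 8.4245045 / 0.001 = 8424.5045 mm ≈ 8425 mm (4 s.f.).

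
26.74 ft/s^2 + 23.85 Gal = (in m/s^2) 1 ft/s^2 = 0.3048 m/s^2, so 26.74 ft/s^2 = 26.74 * 0.3048 = 8.150352 m/s^2. 1 Gal = 0.01 m/s^2, so 23.85 Gal = 23.85 * 0.01 = 0.2385 m/s^2. Sum: 8.150352 + 0.2385 = 8.388852 m/s^2. Result: 8.388852 m/s^2 ≈ 8.389 m/s^2 (4 s.f.). Final answer: 8.389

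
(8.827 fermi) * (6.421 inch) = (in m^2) 1.44e-15. Check: 1 fermi = 1e-15 m, so 8.827 fermi = 8.827 * 1e-15 = 8.827e-15 m. 1 inch = 0.0254 m, so 6.421 inch = 6.421 * 0.0254 = 0.1630934 m. Combine: 8.827e-15 m * 0.1630934 m = 1.4396254e-15 m^2. Result: 1.4396254e-15 m^2 ≈ 1.44e-15 m^2 (4 s.f.).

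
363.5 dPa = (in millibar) 1 dPa = 0.1 Pa, so 363.5 dPa = 363.5 * 0.1 = 36.35 Pa. 1 millibar = 100 Pa, so 36.35 Pa = 36.35 / 100 = 0.3635 millibar. Final answer: 0.3635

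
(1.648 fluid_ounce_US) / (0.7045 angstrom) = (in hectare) 1 fluid_ounce_US = 2.957353e-05 m^3, so 1.648 fluid_ounce_US = 1.648 * 2.957353e-05 = 4.8737177e-05 m^3. 1 angstrom = 1e-10 m, so 0.7045 angstrom = 0.7045 * 1e-10 = 7.045e-11 m. Combine: 4.8737177e-05 m^3 / 7.045e-11 m = 691798.11 m^2. 1 hectare = 10000 m^2, so 691798.11 m^2 = 691798.11 / 10000 = 69.179811 hectare ≈ 69.18 hectare (4 s.f.). Final answer: 69.18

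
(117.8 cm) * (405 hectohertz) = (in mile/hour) 1.067e+05. Check: 1 cm = 0.01 m, so 117.8 cm = 117.8 * 0.01 = 1.178 m. 1 hectohertz = 100 Hz, so 405 hectohertz = 405 * 100 = 40500 Hz. Combine: 1.178 m * 40500 Hz = 47709 m/s. 1 mile/hour = 0.44704 m/s, so 47709 m/s = 47709 / 0.44704 = 106721.99 mile/hour ≈ 1.067e+05 mile/hour (4 s.f.).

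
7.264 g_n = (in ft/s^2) 1 g_n = 9.80665 m/s^2, so 7.264 g_n = 7.264 * 9.80665 = 71.235506 m/s^2. 1 ft/s^2 = 0.3048 m/s^2, so 71.235506 m/s^2 = 71.235506 / 0.3048 = 233.71229 ft/s^2 ≈ 233.7 ft/s^2 (4 s.f.). Final answer: 233.7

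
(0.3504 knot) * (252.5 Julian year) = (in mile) 1 knot = 0.51444444 m/s, so 0.3504 knot = 0.3504 * 0.51444444 = 0.18026133 m/s. 1 Julian year = 31557600 s, so 252.5 Julian year = 252.5 * 31557600 = 7.968294e+09 s. Combine: 0.18026133 m/s * 7.968294e+09 s = 1.4363753e+09 m. 1 mile = 1609.344 m, so 1.4363753e+09 m = 1.4363753e+09 / 1609.344 = 892522.23 mile ≈ 8.925e+05 mile (4 s.f.). Final answer: 8.925e+05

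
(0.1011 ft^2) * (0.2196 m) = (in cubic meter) 0.002063. Check: 1 ft^2 = 0.09290304 m^2, so 0.1011 ft^2 = 0.1011 * 0.09290304 = 0.0093924973 m^2. 0.2196 m is already in m. Combine: 0.0093924973 m^2 * 0.2196 m = 0.0020625924 m^3. 0.0020625924 m^3 = 0.0020625924 cubic meter ≈ 0.002063 cubic meter (4 s.f.).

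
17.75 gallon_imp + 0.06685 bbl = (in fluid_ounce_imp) 1 gallon_imp = 0.00454609 m^3, so 17.75 gallon_imp = 17.75 * 0.00454609 = 0.080693098 m^3. 1 bbl = 0.15898729 m^3, so 0.06685 bbl = 0.06685 * 0.15898729 = 0.010628301 m^3. Sum: 0.080693098 + 0.010628301 = 0.091321398 m^3. 1 fluid_ounce_imp = 2.8413063e-05 m^3, so 0.091321398 m^3 = 0.091321398 / 2.8413063e-05 = 3214.0639 fluid_ounce_imp ≈ 3214 fluid_ounce_imp (4 s.f.). Final answer: 3214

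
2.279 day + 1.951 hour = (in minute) 1 day = 86400 s, so 2.279 day = 2.279 * 86400 = 196905.6 s. 1 hour = 3600 s, so 1.951 hour = 1.951 * 3600 = 7023.6 s. Sum: 196905.6 + 7023.6 = 203929.2 s. 1 minute = 60 s, so 203929.2 s = 203929.2 / 60 = 3398.82 minute ≈ 3399 minute (4 s.f.). Final answer: 3399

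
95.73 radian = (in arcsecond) 1.975e+07. Check: 95.73 radian = 95.73 rad. 1 arcsecond = 4.8481368e-06 rad, so 95.73 rad = 95.73 / 4.8481368e-06 = 19745730 arcsecond ≈ 1.975e+07 arcsecond (4 s.f.).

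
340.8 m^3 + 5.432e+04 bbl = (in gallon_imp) 340.8 m^3 is already in m^3. 1 bbl = 0.15898729 m^3, so 5.432e+04 bbl = 5.432e+04 * 0.15898729 = 8636.1899 m^3. Sum: 340.8 + 8636.1899 = 8976.9899 m^3. 1 gallon_imp = 0.00454609 m^3, so 8976.9899 m^3 = 8976.9899 / 0.00454609 = 1974661.7 gallon_imp ≈ 1.975e+06 gallon_imp (4 s.f.). Final answer: 1.975e+06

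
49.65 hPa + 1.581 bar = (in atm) 1.609. Check: 1 hPa = 100 Pa, so 49.65 hPa = 49.65 * 100 = 4965 Pa. 1 bar = 100000 Pa, so 1.581 bar = 1.581 * 100000 = 158100 Pa. Sum: 4965 + 158100 = 163065 Pa. 1 atm = 101325 Pa, so 163065 Pa = 163065 / 101325 = 1.6093264 atm ≈ 1.609 atm (4 s.f.).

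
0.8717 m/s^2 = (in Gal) 87.17. Check: 1 Gal = 0.01 m/s^2, so 0.8717 m/s^2 = 0.8717 / 0.01 = 87.17 Gal.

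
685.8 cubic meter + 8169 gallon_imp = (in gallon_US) 685.8 cubic meter = 685.8 m^3. 1 gallon_imp = 0.00454609 m^3, so 8169 gallon_imp = 8169 * 0.00454609 = 37.137009 m^3. Sum: 685.8 + 37.137009 = 722.93701 m^3. 1 gallon_US = 0.0037854118 m^3, so 722.93701 m^3 = 722.93701 / 0.0037854118 = 190979.75 gallon_US ≈ 1.91e+05 gallon_US (4 s.f.). Final answer: 1.91e+05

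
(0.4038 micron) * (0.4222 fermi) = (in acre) 1 micron = 1e-06 m, so 0.4038 micron = 0.4038 * 1e-06 = 4.038e-07 m. 1 fermi = 1e-15 m, so 0.4222 fermi = 0.4222 * 1e-15 = 4.222e-16 m. Combine: 4.038e-07 m * 4.222e-16 m = 1.7048436e-22 m^2. 1 acre = 4046.8564 m^2, so 1.7048436e-22 m^2 = 1.7048436e-22 / 4046.8564 = 4.2127603e-26 acre ≈ 4.213e-26 acre (4 s.f.). Final answer: 4.213e-26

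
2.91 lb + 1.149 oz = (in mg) 1.353e+06. Check: 1 lb = 0.45359237 kg, so 2.91 lb = 2.91 * 0.45359237 = 1.3199538 kg. 1 oz = 0.028349523 kg, so 1.149 oz = 1.149 * 0.028349523 = 0.032573602 kg. Sum: 1.3199538 + 0.032573602 = 1.3525274 kg. 1 mg = 1e-06 kg, so 1.3525274 kg = 1.3525274 / 1e-06 = 1352527.4 mg ≈ 1.353e+06 mg (4 s.f.).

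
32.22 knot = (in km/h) 1 knot = 0.51444444 m/s, so 32.22 knot = 32.22 * 0.51444444 = 16.5754 m/s. 1 km/h = 0.27777778 m/s, so 16.5754 m/s = 16.5754 / 0.27777778 = 59.67144 km/h ≈ 59.67 km/h (4 s.f.). Final answer: 59.67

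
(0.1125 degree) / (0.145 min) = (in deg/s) 0.01293. Check: 1 degree = 0.017453293 rad, so 0.1125 degree = 0.1125 * 0.017453293 = 0.0019634954 rad. 1 min = 60 s, so 0.145 min = 0.145 * 60 = 8.7 s. Combine: 0.0019634954 rad / 8.7 s = 0.00022568913 rad/s. 1 deg/s = 0.017453293 rad/s, so 0.00022568913 rad/s = 0.00022568913 / 0.017453293 = 0.012931034 deg/s ≈ 0.01293 deg/s (4 s.f.).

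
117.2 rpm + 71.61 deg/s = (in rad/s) 1 rpm = 0.10471976 rad/s, so 117.2 rpm = 117.2 * 0.10471976 = 12.273155 rad/s. 1 deg/s = 0.017453293 rad/s, so 71.61 deg/s = 71.61 * 0.017453293 = 1.2498303 rad/s. Sum: 12.273155 + 1.2498303 = 13.522986 rad/s. Result: 13.522986 rad/s ≈ 13.52 rad/s (4 s.f.). Final answer: 13.52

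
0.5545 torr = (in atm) 0.0007296. Check: 1 torr = 133.32237 Pa, so 0.5545 torr = 0.5545 * 133.32237 = 73.927253 Pa. 1 atm = 101325 Pa, so 73.927253 Pa = 73.927253 / 101325 = 0.00072960526 atm ≈ 0.0007296 atm (4 s.f.).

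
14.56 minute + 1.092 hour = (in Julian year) 0.0001523. Check: 1 minute = 60 s, so 14.56 minute = 14.56 * 60 = 873.6 s. 1 hour = 3600 s, so 1.092 hour = 1.092 * 3600 = 3931.2 s. Sum: 873.6 + 3931.2 = 4804.8 s. 1 Julian year = 31557600 s, so 4804.8 s = 4804.8 / 31557600 = 0.00015225492 Julian year ≈ 0.0001523 Julian year (4 s.f.).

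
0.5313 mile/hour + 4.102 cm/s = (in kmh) 1.003. Check: 1 mile/hour = 0.44704 m/s, so 0.5313 mile/hour = 0.5313 * 0.44704 = 0.23751235 m/s. 1 cm/s = 0.01 m/s, so 4.102 cm/s = 4.102 * 0.01 = 0.04102 m/s. Sum: 0.23751235 + 0.04102 = 0.27853235 m/s. 1 kmh = 0.27777778 m/s, so 0.27853235 m/s = 0.27853235 / 0.27777778 = 1.0027165 kmh ≈ 1.003 kmh (4 s.f.).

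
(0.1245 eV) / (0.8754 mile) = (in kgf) 1 eV = 1.6021766e-19 J, so 0.1245 eV = 0.1245 * 1.6021766e-19 = 1.9947099e-20 J. 1 mile = 1609.344 m, so 0.8754 mile = 0.8754 * 1609.344 = 1408.8197 m. Combine: 1.9947099e-20 J / 1408.8197 m = 1.4158731e-23 N. 1 kgf = 9.80665 N, so 1.4158731e-23 N = 1.4158731e-23 / 9.80665 = 1.4437887e-24 kgf ≈ 1.444e-24 kgf (4 s.f.). Final answer: 1.444e-24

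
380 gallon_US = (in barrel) 1 gallon_US = 0.0037854118 m^3, so 380 gallon_US = 380 * 0.0037854118 = 1.4384565 m^3. 1 barrel = 0.15898729 m^3, so 1.4384565 m^3 = 1.4384565 / 0.15898729 = 9.047619 barrel ≈ 9.048 barrel (4 s.f.). Final answer: 9.048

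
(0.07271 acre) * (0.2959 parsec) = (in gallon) 1 acre = 4046.8564 m^2, so 0.07271 acre = 0.07271 * 4046.8564 = 294.24693 m^2. 1 parsec = 3.0856776e+16 m, so 0.2959 parsec = 0.2959 * 3.0856776e+16 = 9.13052e+15 m. Combine: 294.24693 m^2 * 9.13052e+15 m = 2.6866275e+18 m^3. 1 gallon = 0.0037854118 m^3, so 2.6866275e+18 m^3 = 2.6866275e+18 / 0.0037854118 = 7.0973189e+20 gallon ≈ 7.097e+20 gallon (4 s.f.). Final answer: 7.097e+20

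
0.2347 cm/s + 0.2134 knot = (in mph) 1 cm/s = 0.01 m/s, so 0.2347 cm/s = 0.2347 * 0.01 = 0.002347 m/s. 1 knot = 0.51444444 m/s, so 0.2134 knot = 0.2134 * 0.51444444 = 0.10978244 m/s. Sum: 0.002347 + 0.10978244 = 0.11212944 m/s. 1 mph = 0.44704 m/s, so 0.11212944 m/s = 0.11212944 / 0.44704 = 0.25082642 mph ≈ 0.2508 mph (4 s.f.). Final answer: 0.2508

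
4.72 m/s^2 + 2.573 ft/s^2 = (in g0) 0.5613. Check: 4.72 m/s^2 is already in m/s^2. 1 ft/s^2 = 0.3048 m/s^2, so 2.573 ft/s^2 = 2.573 * 0.3048 = 0.7842504 m/s^2. Sum: 4.72 + 0.7842504 = 5.5042504 m/s^2. 1 g0 = 9.80665 m/s^2, so 5.5042504 m/s^2 = 5.5042504 / 9.80665 = 0.56127734 g0 ≈ 0.5613 g0 (4 s.f.).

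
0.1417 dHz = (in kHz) 1.417e-05. Check: 1 dHz = 0.1 Hz, so 0.1417 dHz = 0.1417 * 0.1 = 0.01417 Hz. 1 kHz = 1000 Hz, so 0.01417 Hz = 0.01417 / 1000 = 1.417e-05 kHz.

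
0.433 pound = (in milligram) 1 pound = 0.45359237 kg, so 0.433 pound = 0.433 * 0.45359237 = 0.1964055 kg. 1 milligram = 1e-06 kg, so 0.1964055 kg = 0.1964055 / 1e-06 = 196405.5 milligram ≈ 1.964e+05 milligram (4 s.f.). Final answer: 1.964e+05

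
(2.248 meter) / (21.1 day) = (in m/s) 1.233e-06. Check: 2.248 meter = 2.248 m. 1 day = 86400 s, so 21.1 day = 21.1 * 86400 = 1823040 s. Combine: 2.248 m / 1823040 s = 1.2331051e-06 m/s. Result: 1.2331051e-06 m/s ≈ 1.233e-06 m/s (4 s.f.).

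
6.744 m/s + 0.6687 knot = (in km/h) 6.744 m/s is already in m/s. 1 knot = 0.51444444 m/s, so 0.6687 knot = 0.6687 * 0.51444444 = 0.344009 m/s. Sum: 6.744 + 0.344009 = 7.088009 m/s. 1 km/h = 0.27777778 m/s, so 7.088009 m/s = 7.088009 / 0.27777778 = 25.516832 km/h ≈ 25.52 km/h (4 s.f.). Final answer: 25.52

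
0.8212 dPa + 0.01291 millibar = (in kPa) 0.001373. Check: 1 dPa = 0.1 Pa, so 0.8212 dPa = 0.8212 * 0.1 = 0.08212 Pa. 1 millibar = 100 Pa, so 0.01291 millibar = 0.01291 * 100 = 1.291 Pa. Sum: 0.08212 + 1.291 = 1.37312 Pa. 1 kPa = 1000 Pa, so 1.37312 Pa = 1.37312 / 1000 = 0.00137312 kPa ≈ 0.001373 kPa (4 s.f.).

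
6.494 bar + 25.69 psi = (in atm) 8.157. Check: 1 bar = 100000 Pa, so 6.494 bar = 6.494 * 100000 = 649400 Pa. 1 psi = 6894.7573 Pa, so 25.69 psi = 25.69 * 6894.7573 = 177126.31 Pa. Sum: 649400 + 177126.31 = 826526.31 Pa. 1 atm = 101325 Pa, so 826526.31 Pa = 826526.31 / 101325 = 8.1571805 atm ≈ 8.157 atm (4 s.f.).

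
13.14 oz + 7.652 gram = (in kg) 0.3802. Check: 1 oz = 0.028349523 kg, so 13.14 oz = 13.14 * 0.028349523 = 0.37251273 kg. 1 gram = 0.001 kg, so 7.652 gram = 7.652 * 0.001 = 0.007652 kg. Sum: 0.37251273 + 0.007652 = 0.38016473 kg. Result: 0.38016473 kg ≈ 0.3802 kg (4 s.f.).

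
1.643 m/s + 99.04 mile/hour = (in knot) 1.643 m/s is already in m/s. 1 mile/hour = 0.44704 m/s, so 99.04 mile/hour = 99.04 * 0.44704 = 44.274842 m/s. Sum: 1.643 + 44.274842 = 45.917842 m/s. 1 knot = 0.51444444 m/s, so 45.917842 m/s = 45.917842 / 0.51444444 = 89.257143 knot ≈ 89.26 knot (4 s.f.). Final answer: 89.26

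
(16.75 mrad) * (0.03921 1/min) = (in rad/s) 1 mrad = 0.001 rad, so 16.75 mrad = 16.75 * 0.001 = 0.01675 rad. 1 1/min = 0.016666667 Hz, so 0.03921 1/min = 0.03921 * 0.016666667 = 0.0006535 Hz. Combine: 0.01675 rad * 0.0006535 Hz = 1.0946125e-05 rad/s. Result: 1.0946125e-05 rad/s ≈ 1.095e-05 rad/s (4 s.f.). Final answer: 1.095e-05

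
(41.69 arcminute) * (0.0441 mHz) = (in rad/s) 1 arcminute = 0.00029088821 rad, so 41.69 arcminute = 41.69 * 0.00029088821 = 0.012127129 rad. 1 mHz = 0.001 Hz, so 0.0441 mHz = 0.0441 * 0.001 = 4.41e-05 Hz. Combine: 0.012127129 rad * 4.41e-05 Hz = 5.3480641e-07 rad/s. Result: 5.3480641e-07 rad/s ≈ 5.348e-07 rad/s (4 s.f.). Final answer: 5.348e-07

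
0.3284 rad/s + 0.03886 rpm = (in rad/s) 0.3284 rad/s is already in rad/s. 1 rpm = 0.10471976 rad/s, so 0.03886 rpm = 0.03886 * 0.10471976 = 0.0040694097 rad/s. Sum: 0.3284 + 0.0040694097 = 0.33246941 rad/s. Result: 0.33246941 rad/s ≈ 0.3325 rad/s (4 s.f.). Final answer: 0.3325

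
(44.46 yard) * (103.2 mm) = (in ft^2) 1 yard = 0.9144 m, so 44.46 yard = 44.46 * 0.9144 = 40.654224 m. 1 mm = 0.001 m, so 103.2 mm = 103.2 * 0.001 = 0.1032 m. Combine: 40.654224 m * 0.1032 m = 4.1955159 m^2. 1 ft^2 = 0.09290304 m^2, so 4.1955159 m^2 = 4.1955159 / 0.09290304 = 45.160157 ft^2 ≈ 45.16 ft^2 (4 s.f.). Final answer: 45.16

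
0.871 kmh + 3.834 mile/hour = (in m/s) 1.956. Check: 1 kmh = 0.27777778 m/s, so 0.871 kmh = 0.871 * 0.27777778 = 0.24194444 m/s. 1 mile/hour = 0.44704 m/s, so 3.834 mile/hour = 3.834 * 0.44704 = 1.7139514 m/s. Sum: 0.24194444 + 1.7139514 = 1.9558958 m/s. Result: 1.9558958 m/s ≈ 1.956 m/s (4 s.f.).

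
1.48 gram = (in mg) 1480. Check: 1 gram = 0.001 kg, so 1.48 gram = 1.48 * 0.001 = 0.00148 kg. 1 mg = 1e-06 kg, so 0.00148 kg = 0.00148 / 1e-06 = 1480 mg.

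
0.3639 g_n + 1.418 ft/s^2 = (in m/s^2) 4.001. Check: 1 g_n = 9.80665 m/s^2, so 0.3639 g_n = 0.3639 * 9.80665 = 3.5686399 m/s^2. 1 ft/s^2 = 0.3048 m/s^2, so 1.418 ft/s^2 = 1.418 * 0.3048 = 0.4322064 m/s^2. Sum: 3.5686399 + 0.4322064 = 4.0008463 m/s^2. Result: 4.0008463 m/s^2 ≈ 4.001 m/s^2 (4 s.f.).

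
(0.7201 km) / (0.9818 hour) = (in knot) 0.396. Check: 1 km = 1000 m, so 0.7201 km = 0.7201 * 1000 = 720.1 m. 1 hour = 3600 s, so 0.9818 hour = 0.9818 * 3600 = 3534.48 s. Combine: 720.1 m / 3534.48 s = 0.20373577 m/s. 1 knot = 0.51444444 m/s, so 0.20373577 m/s = 0.20373577 / 0.51444444 = 0.39603065 knot ≈ 0.396 knot (4 s.f.).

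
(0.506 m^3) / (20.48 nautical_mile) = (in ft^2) 0.506 m^3 is already in m^3. 1 nautical_mile = 1852 m, so 20.48 nautical_mile = 20.48 * 1852 = 37928.96 m. Combine: 0.506 m^3 / 37928.96 m = 1.334073e-05 m^2. 1 ft^2 = 0.09290304 m^2, so 1.334073e-05 m^2 = 1.334073e-05 / 0.09290304 = 0.00014359842 ft^2 ≈ 0.0001436 ft^2 (4 s.f.). Final answer: 0.0001436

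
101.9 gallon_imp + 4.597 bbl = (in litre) 1 gallon_imp = 0.00454609 m^3, so 101.9 gallon_imp = 101.9 * 0.00454609 = 0.46324657 m^3. 1 bbl = 0.15898729 m^3, so 4.597 bbl = 4.597 * 0.15898729 = 0.73086459 m^3. Sum: 0.46324657 + 0.73086459 = 1.1941112 m^3. 1 litre = 0.001 m^3, so 1.1941112 m^3 = 1.1941112 / 0.001 = 1194.1112 litre ≈ 1194 litre (4 s.f.). Final answer: 1194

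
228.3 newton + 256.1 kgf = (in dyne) 228.3 newton = 228.3 N. 1 kgf = 9.80665 N, so 256.1 kgf = 256.1 * 9.80665 = 2511.4831 N. Sum: 228.3 + 2511.4831 = 2739.7831 N. 1 dyne = 1e-05 N, so 2739.7831 N = 2739.7831 / 1e-05 = 2.7397831e+08 dyne ≈ 2.74e+08 dyne (4 s.f.). Final answer: 2.74e+08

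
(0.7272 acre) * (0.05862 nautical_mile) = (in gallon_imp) 7.028e+07. Check: 1 acre = 4046.8564 m^2, so 0.7272 acre = 0.7272 * 4046.8564 = 2942.874 m^2. 1 nautical_mile = 1852 m, so 0.05862 nautical_mile = 0.05862 * 1852 = 108.56424 m. Combine: 2942.874 m^2 * 108.56424 m = 319490.88 m^3. 1 gallon_imp = 0.00454609 m^3, so 319490.88 m^3 = 319490.88 / 0.00454609 = 70278168 gallon_imp ≈ 7.028e+07 gallon_imp (4 s.f.).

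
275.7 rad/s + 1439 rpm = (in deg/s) 275.7 rad/s is already in rad/s. 1 rpm = 0.10471976 rad/s, so 1439 rpm = 1439 * 0.10471976 = 150.69173 rad/s. Sum: 275.7 + 150.69173 = 426.39173 rad/s. 1 deg/s = 0.017453293 rad/s, so 426.39173 rad/s = 426.39173 / 0.017453293 = 24430.446 deg/s ≈ 2.443e+04 deg/s (4 s.f.). Final answer: 2.443e+04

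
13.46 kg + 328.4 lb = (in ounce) 5729. Check: 13.46 kg is already in kg. 1 lb = 0.45359237 kg, so 328.4 lb = 328.4 * 0.45359237 = 148.95973 kg. Sum: 13.46 + 148.95973 = 162.41973 kg. 1 ounce = 0.028349523 kg, so 162.41973 kg = 162.41973 / 0.028349523 = 5729.1875 ounce ≈ 5729 ounce (4 s.f.).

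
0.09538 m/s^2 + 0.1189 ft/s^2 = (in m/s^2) 0.1316. Check: 0.09538 m/s^2 is already in m/s^2. 1 ft/s^2 = 0.3048 m/s^2, so 0.1189 ft/s^2 = 0.1189 * 0.3048 = 0.03624072 m/s^2. Sum: 0.09538 + 0.03624072 = 0.13162072 m/s^2. Result: 0.13162072 m/s^2 ≈ 0.1316 m/s^2 (4 s.f.).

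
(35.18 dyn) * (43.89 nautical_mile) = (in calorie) 6.835. Check: 1 dyn = 1e-05 N, so 35.18 dyn = 35.18 * 1e-05 = 0.0003518 N. 1 nautical_mile = 1852 m, so 43.89 nautical_mile = 43.89 * 1852 = 81284.28 m. Combine: 0.0003518 N * 81284.28 m = 28.59581 J. 1 calorie = 4.184 J, so 28.59581 J = 28.59581 / 4.184 = 6.8345625 calorie ≈ 6.835 calorie (4 s.f.).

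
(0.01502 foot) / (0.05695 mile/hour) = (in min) 1 foot = 0.3048 m, so 0.01502 foot = 0.01502 * 0.3048 = 0.004578096 m. 1 mile/hour = 0.44704 m/s, so 0.05695 mile/hour = 0.05695 * 0.44704 = 0.025458928 m/s. Combine: 0.004578096 m / 0.025458928 m/s = 0.17982281 s. 1 min = 60 s, so 0.17982281 s = 0.17982281 / 60 = 0.0029970469 min ≈ 0.002997 min (4 s.f.). Final answer: 0.002997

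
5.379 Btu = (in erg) 1 Btu = 1055.0559 J, so 5.379 Btu = 5.379 * 1055.0559 = 5675.1454 J. 1 erg = 1e-07 J, so 5675.1454 J = 5675.1454 / 1e-07 = 5.6751454e+10 erg ≈ 5.675e+10 erg (4 s.f.). Final answer: 5.675e+10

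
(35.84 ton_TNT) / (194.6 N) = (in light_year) 8.145e-08. Check: 1 ton_TNT = 4.184e+09 J, so 35.84 ton_TNT = 35.84 * 4.184e+09 = 1.4995456e+11 J. 194.6 N is already in N. Combine: 1.4995456e+11 J / 194.6 N = 7.7057842e+08 m. 1 light_year = 9.4607305e+15 m, so 7.7057842e+08 m = 7.7057842e+08 / 9.4607305e+15 = 8.1450203e-08 light_year ≈ 8.145e-08 light_year (4 s.f.).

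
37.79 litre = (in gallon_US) 9.983. Check: 1 litre = 0.001 m^3, so 37.79 litre = 37.79 * 0.001 = 0.03779 m^3. 1 gallon_US = 0.0037854118 m^3, so 0.03779 m^3 = 0.03779 / 0.0037854118 = 9.9830619 gallon_US ≈ 9.983 gallon_US (4 s.f.).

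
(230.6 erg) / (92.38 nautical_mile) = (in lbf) 3.03e-11. Check: 1 erg = 1e-07 J, so 230.6 erg = 230.6 * 1e-07 = 2.306e-05 J. 1 nautical_mile = 1852 m, so 92.38 nautical_mile = 92.38 * 1852 = 171087.76 m. Combine: 2.306e-05 J / 171087.76 m = 1.3478463e-10 N. 1 lbf = 4.4482216 N, so 1.3478463e-10 N = 1.3478463e-10 / 4.4482216 = 3.030079e-11 lbf ≈ 3.03e-11 lbf (4 s.f.).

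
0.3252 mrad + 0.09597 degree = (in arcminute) 1 mrad = 0.001 rad, so 0.3252 mrad = 0.3252 * 0.001 = 0.0003252 rad. 1 degree = 0.017453293 rad, so 0.09597 degree = 0.09597 * 0.017453293 = 0.0016749925 rad. Sum: 0.0003252 + 0.0016749925 = 0.0020001925 rad. 1 arcminute = 0.00029088821 rad, so 0.0020001925 rad = 0.0020001925 / 0.00029088821 = 6.8761552 arcminute ≈ 6.876 arcminute (4 s.f.). Final answer: 6.876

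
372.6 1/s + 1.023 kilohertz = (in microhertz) 1.396e+09. Check: 372.6 1/s = 372.6 Hz. 1 kilohertz = 1000 Hz, so 1.023 kilohertz = 1.023 * 1000 = 1023 Hz. Sum: 372.6 + 1023 = 1395.6 Hz. 1 microhertz = 1e-06 Hz, so 1395.6 Hz = 1395.6 / 1e-06 = 1.3956e+09 microhertz ≈ 1.396e+09 microhertz (4 s.f.).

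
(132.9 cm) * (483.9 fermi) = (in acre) 1 cm = 0.01 m, so 132.9 cm = 132.9 * 0.01 = 1.329 m. 1 fermi = 1e-15 m, so 483.9 fermi = 483.9 * 1e-15 = 4.839e-13 m. Combine: 1.329 m * 4.839e-13 m = 6.431031e-13 m^2. 1 acre = 4046.8564 m^2, so 6.431031e-13 m^2 = 6.431031e-13 / 4046.8564 = 1.5891424e-16 acre ≈ 1.589e-16 acre (4 s.f.). Final answer: 1.589e-16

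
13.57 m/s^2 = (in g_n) 1 g_n = 9.80665 m/s^2, so 13.57 m/s^2 = 13.57 / 9.80665 = 1.3837549 g_n ≈ 1.384 g_n (4 s.f.). Final answer: 1.384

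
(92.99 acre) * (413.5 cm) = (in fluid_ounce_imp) 1 acre = 4046.8564 m^2, so 92.99 acre = 92.99 * 4046.8564 = 376317.18 m^2. 1 cm = 0.01 m, so 413.5 cm = 413.5 * 0.01 = 4.135 m. Combine: 376317.18 m^2 * 4.135 m = 1556071.5 m^3. 1 fluid_ounce_imp = 2.8413063e-05 m^3, so 1556071.5 m^3 = 1556071.5 / 2.8413063e-05 = 5.4766062e+10 fluid_ounce_imp ≈ 5.477e+10 fluid_ounce_imp (4 s.f.). Final answer: 5.477e+10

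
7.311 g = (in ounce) 0.2579. Check: 1 g = 0.001 kg, so 7.311 g = 7.311 * 0.001 = 0.007311 kg. 1 ounce = 0.028349523 kg, so 0.007311 kg = 0.007311 / 0.028349523 = 0.25788794 ounce ≈ 0.2579 ounce (4 s.f.).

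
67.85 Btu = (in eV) 1 Btu = 1055.0559 J, so 67.85 Btu = 67.85 * 1055.0559 = 71585.54 J. 1 eV = 1.6021766e-19 J, so 71585.54 J = 71585.54 / 1.6021766e-19 = 4.468018e+23 eV ≈ 4.468e+23 eV (4 s.f.). Final answer: 4.468e+23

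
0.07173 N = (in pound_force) 0.01613. Check: 1 pound_force = 4.4482216 N, so 0.07173 N = 0.07173 / 4.4482216 = 0.016125545 pound_force ≈ 0.01613 pound_force (4 s.f.).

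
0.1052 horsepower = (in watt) 1 horsepower = 745.69987 W, so 0.1052 horsepower = 0.1052 * 745.69987 = 78.447626 W. 78.447626 W = 78.447626 watt ≈ 78.45 watt (4 s.f.). Final answer: 78.45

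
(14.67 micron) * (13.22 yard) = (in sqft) 0.001909. Check: 1 micron = 1e-06 m, so 14.67 micron = 14.67 * 1e-06 = 1.467e-05 m. 1 yard = 0.9144 m, so 13.22 yard = 13.22 * 0.9144 = 12.088368 m. Combine: 1.467e-05 m * 12.088368 m = 0.00017733636 m^2. 1 sqft = 0.09290304 m^2, so 0.00017733636 m^2 = 0.00017733636 / 0.09290304 = 0.0019088327 sqft ≈ 0.001909 sqft (4 s.f.).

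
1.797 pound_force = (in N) 7.993. Check: 1 pound_force = 4.4482216 N, so 1.797 pound_force = 1.797 * 4.4482216 = 7.9934542 N. Result: 7.9934542 N ≈ 7.993 N (4 s.f.).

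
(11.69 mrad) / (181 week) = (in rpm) 1.02e-09. Check: 1 mrad = 0.001 rad, so 11.69 mrad = 11.69 * 0.001 = 0.01169 rad. 1 week = 604800 s, so 181 week = 181 * 604800 = 1.094688e+08 s. Combine: 0.01169 rad / 1.094688e+08 s = 1.0678842e-10 rad/s. 1 rpm = 0.10471976 rad/s, so 1.0678842e-10 rad/s = 1.0678842e-10 / 0.10471976 = 1.0197543e-09 rpm ≈ 1.02e-09 rpm (4 s.f.).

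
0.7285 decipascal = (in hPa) 1 decipascal = 0.1 Pa, so 0.7285 decipascal = 0.7285 * 0.1 = 0.07285 Pa. 1 hPa = 100 Pa, so 0.07285 Pa = 0.07285 / 100 = 0.0007285 hPa. Final answer: 0.0007285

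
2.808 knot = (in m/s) 1.445. Check: 1 knot = 0.51444444 m/s, so 2.808 knot = 2.808 * 0.51444444 = 1.44456 m/s. Result: 1.44456 m/s ≈ 1.445 m/s (4 s.f.).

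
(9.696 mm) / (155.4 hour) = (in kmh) 6.239e-08. Check: 1 mm = 0.001 m, so 9.696 mm = 9.696 * 0.001 = 0.009696 m. 1 hour = 3600 s, so 155.4 hour = 155.4 * 3600 = 559440 s. Combine: 0.009696 m / 559440 s = 1.7331617e-08 m/s. 1 kmh = 0.27777778 m/s, so 1.7331617e-08 m/s = 1.7331617e-08 / 0.27777778 = 6.2393822e-08 kmh ≈ 6.239e-08 kmh (4 s.f.).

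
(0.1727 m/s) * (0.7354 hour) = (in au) 0.1727 m/s is already in m/s. 1 hour = 3600 s, so 0.7354 hour = 0.7354 * 3600 = 2647.44 s. Combine: 0.1727 m/s * 2647.44 s = 457.21289 m. 1 au = 1.4959787e+11 m, so 457.21289 m = 457.21289 / 1.4959787e+11 = 3.0562794e-09 au ≈ 3.056e-09 au (4 s.f.). Final answer: 3.056e-09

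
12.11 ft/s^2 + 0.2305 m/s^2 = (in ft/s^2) 1 ft/s^2 = 0.3048 m/s^2, so 12.11 ft/s^2 = 12.11 * 0.3048 = 3.691128 m/s^2. 0.2305 m/s^2 is already in m/s^2. Sum: 3.691128 + 0.2305 = 3.921628 m/s^2. 1 ft/s^2 = 0.3048 m/s^2, so 3.921628 m/s^2 = 3.921628 / 0.3048 = 12.866234 ft/s^2 ≈ 12.87 ft/s^2 (4 s.f.). Final answer: 12.87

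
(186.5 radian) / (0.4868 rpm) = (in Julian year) 186.5 radian = 186.5 rad. 1 rpm = 0.10471976 rad/s, so 0.4868 rpm = 0.4868 * 0.10471976 = 0.050977577 rad/s. Combine: 186.5 rad / 0.050977577 rad/s = 3658.4713 s. 1 Julian year = 31557600 s, so 3658.4713 s = 3658.4713 / 31557600 = 0.00011592996 Julian year ≈ 0.0001159 Julian year (4 s.f.). Final answer: 0.0001159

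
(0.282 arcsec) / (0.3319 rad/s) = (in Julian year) 1.305e-13. Check: 1 arcsec = 4.8481368e-06 rad, so 0.282 arcsec = 0.282 * 4.8481368e-06 = 1.3671746e-06 rad. 0.3319 rad/s is already in rad/s. Combine: 1.3671746e-06 rad / 0.3319 rad/s = 4.1192365e-06 s. 1 Julian year = 31557600 s, so 4.1192365e-06 s = 4.1192365e-06 / 31557600 = 1.3053073e-13 Julian year ≈ 1.305e-13 Julian year (4 s.f.).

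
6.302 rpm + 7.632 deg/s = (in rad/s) 0.7931. Check: 1 rpm = 0.10471976 rad/s, so 6.302 rpm = 6.302 * 0.10471976 = 0.6599439 rad/s. 1 deg/s = 0.017453293 rad/s, so 7.632 deg/s = 7.632 * 0.017453293 = 0.13320353 rad/s. Sum: 0.6599439 + 0.13320353 = 0.79314743 rad/s. Result: 0.79314743 rad/s ≈ 0.7931 rad/s (4 s.f.).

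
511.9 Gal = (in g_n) 1 Gal = 0.01 m/s^2, so 511.9 Gal = 511.9 * 0.01 = 5.119 m/s^2. 1 g_n = 9.80665 m/s^2, so 5.119 m/s^2 = 5.119 / 9.80665 = 0.52199273 g_n ≈ 0.522 g_n (4 s.f.). Final answer: 0.522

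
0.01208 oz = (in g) 0.3425. Check: 1 oz = 0.028349523 kg, so 0.01208 oz = 0.01208 * 0.028349523 = 0.00034246224 kg. 1 g = 0.001 kg, so 0.00034246224 kg = 0.00034246224 / 0.001 = 0.34246224 g ≈ 0.3425 g (4 s.f.).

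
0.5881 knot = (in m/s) 1 knot = 0.51444444 m/s, so 0.5881 knot = 0.5881 * 0.51444444 = 0.30254478 m/s. Result: 0.30254478 m/s ≈ 0.3025 m/s (4 s.f.). Final answer: 0.3025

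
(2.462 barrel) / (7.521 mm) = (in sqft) 1 barrel = 0.15898729 m^3, so 2.462 barrel = 2.462 * 0.15898729 = 0.39142672 m^3. 1 mm = 0.001 m, so 7.521 mm = 7.521 * 0.001 = 0.007521 m. Combine: 0.39142672 m^3 / 0.007521 m = 52.044505 m^2. 1 sqft = 0.09290304 m^2, so 52.044505 m^2 = 52.044505 / 0.09290304 = 560.20239 sqft ≈ 560.2 sqft (4 s.f.). Final answer: 560.2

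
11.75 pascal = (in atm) 11.75 pascal = 11.75 Pa. 1 atm = 101325 Pa, so 11.75 Pa = 11.75 / 101325 = 0.00011596348 atm ≈ 0.000116 atm (4 s.f.). Final answer: 0.000116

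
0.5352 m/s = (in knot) 1.04. Check: 1 knot = 0.51444444 m/s, so 0.5352 m/s = 0.5352 / 0.51444444 = 1.0403456 knot ≈ 1.04 knot (4 s.f.).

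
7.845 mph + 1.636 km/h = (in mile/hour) 1 mph = 0.44704 m/s, so 7.845 mph = 7.845 * 0.44704 = 3.5070288 m/s. 1 km/h = 0.27777778 m/s, so 1.636 km/h = 1.636 * 0.27777778 = 0.45444444 m/s. Sum: 3.5070288 + 0.45444444 = 3.9614732 m/s. 1 mile/hour = 0.44704 m/s, so 3.9614732 m/s = 3.9614732 / 0.44704 = 8.8615633 mile/hour ≈ 8.862 mile/hour (4 s.f.). Final answer: 8.862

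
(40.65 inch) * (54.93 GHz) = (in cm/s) 5.672e+12. Check: 1 inch = 0.0254 m, so 40.65 inch = 40.65 * 0.0254 = 1.03251 m. 1 GHz = 1e+09 Hz, so 54.93 GHz = 54.93 * 1e+09 = 5.493e+10 Hz. Combine: 1.03251 m * 5.493e+10 Hz = 5.6715774e+10 m/s. 1 cm/s = 0.01 m/s, so 5.6715774e+10 m/s = 5.6715774e+10 / 0.01 = 5.6715774e+12 cm/s ≈ 5.672e+12 cm/s (4 s.f.).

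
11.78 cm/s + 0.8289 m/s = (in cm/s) 94.67. Check: 1 cm/s = 0.01 m/s, so 11.78 cm/s = 11.78 * 0.01 = 0.1178 m/s. 0.8289 m/s is already in m/s. Sum: 0.1178 + 0.8289 = 0.9467 m/s. 1 cm/s = 0.01 m/s, so 0.9467 m/s = 0.9467 / 0.01 = 94.67 cm/s.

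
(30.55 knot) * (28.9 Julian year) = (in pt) 1 knot = 0.51444444 m/s, so 30.55 knot = 30.55 * 0.51444444 = 15.716278 m/s. 1 Julian year = 31557600 s, so 28.9 Julian year = 28.9 * 31557600 = 9.1201464e+08 s. Combine: 15.716278 m/s * 9.1201464e+08 s = 1.4333475e+10 m. 1 pt = 0.00035277778 m, so 1.4333475e+10 m = 1.4333475e+10 / 0.00035277778 = 4.0630324e+13 pt ≈ 4.063e+13 pt (4 s.f.). Final answer: 4.063e+13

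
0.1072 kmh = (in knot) 0.05788. Check: 1 kmh = 0.27777778 m/s, so 0.1072 kmh = 0.1072 * 0.27777778 = 0.029777778 m/s. 1 knot = 0.51444444 m/s, so 0.029777778 m/s = 0.029777778 / 0.51444444 = 0.057883369 knot ≈ 0.05788 knot (4 s.f.).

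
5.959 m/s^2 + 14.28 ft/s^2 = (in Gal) 1031. Check: 5.959 m/s^2 is already in m/s^2. 1 ft/s^2 = 0.3048 m/s^2, so 14.28 ft/s^2 = 14.28 * 0.3048 = 4.352544 m/s^2. Sum: 5.959 + 4.352544 = 10.311544 m/s^2. 1 Gal = 0.01 m/s^2, so 10.311544 m/s^2 = 10.311544 / 0.01 = 1031.1544 Gal ≈ 1031 Gal (4 s.f.).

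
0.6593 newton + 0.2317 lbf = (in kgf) 0.1723. Check: 0.6593 newton = 0.6593 N. 1 lbf = 4.4482216 N, so 0.2317 lbf = 0.2317 * 4.4482216 = 1.0306529 N. Sum: 0.6593 + 1.0306529 = 1.6899529 N. 1 kgf = 9.80665 N, so 1.6899529 N = 1.6899529 / 9.80665 = 0.17232724 kgf ≈ 0.1723 kgf (4 s.f.).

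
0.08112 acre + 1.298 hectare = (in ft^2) 1 acre = 4046.8564 m^2, so 0.08112 acre = 0.08112 * 4046.8564 = 328.28099 m^2. 1 hectare = 10000 m^2, so 1.298 hectare = 1.298 * 10000 = 12980 m^2. Sum: 328.28099 + 12980 = 13308.281 m^2. 1 ft^2 = 0.09290304 m^2, so 13308.281 m^2 = 13308.281 / 0.09290304 = 143249.14 ft^2 ≈ 1.432e+05 ft^2 (4 s.f.). Final answer: 1.432e+05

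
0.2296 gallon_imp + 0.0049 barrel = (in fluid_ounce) 61.64. Check: 1 gallon_imp = 0.00454609 m^3, so 0.2296 gallon_imp = 0.2296 * 0.00454609 = 0.0010437823 m^3. 1 barrel = 0.15898729 m^3, so 0.0049 barrel = 0.0049 * 0.15898729 = 0.00077903775 m^3. Sum: 0.0010437823 + 0.00077903775 = 0.00182282 m^3. 1 fluid_ounce = 2.957353e-05 m^3, so 0.00182282 m^3 = 0.00182282 / 2.957353e-05 = 61.636877 fluid_ounce ≈ 61.64 fluid_ounce (4 s.f.).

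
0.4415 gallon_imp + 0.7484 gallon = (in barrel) 0.03044. Check: 1 gallon_imp = 0.00454609 m^3, so 0.4415 gallon_imp = 0.4415 * 0.00454609 = 0.0020070987 m^3. 1 gallon = 0.0037854118 m^3, so 0.7484 gallon = 0.7484 * 0.0037854118 = 0.0028330022 m^3. Sum: 0.0020070987 + 0.0028330022 = 0.0048401009 m^3. 1 barrel = 0.15898729 m^3, so 0.0048401009 m^3 = 0.0048401009 / 0.15898729 = 0.030443319 barrel ≈ 0.03044 barrel (4 s.f.).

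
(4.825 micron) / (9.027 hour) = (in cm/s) 1.485e-08. Check: 1 micron = 1e-06 m, so 4.825 micron = 4.825 * 1e-06 = 4.825e-06 m. 1 hour = 3600 s, so 9.027 hour = 9.027 * 3600 = 32497.2 s. Combine: 4.825e-06 m / 32497.2 s = 1.4847433e-10 m/s. 1 cm/s = 0.01 m/s, so 1.4847433e-10 m/s = 1.4847433e-10 / 0.01 = 1.4847433e-08 cm/s ≈ 1.485e-08 cm/s (4 s.f.).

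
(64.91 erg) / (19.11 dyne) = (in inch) 1 erg = 1e-07 J, so 64.91 erg = 64.91 * 1e-07 = 6.491e-06 J. 1 dyne = 1e-05 N, so 19.11 dyne = 19.11 * 1e-05 = 0.0001911 N. Combine: 6.491e-06 J / 0.0001911 N = 0.03396651 m. 1 inch = 0.0254 m, so 0.03396651 m = 0.03396651 / 0.0254 = 1.3372642 inch ≈ 1.337 inch (4 s.f.). Final answer: 1.337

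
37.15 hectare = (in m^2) 1 hectare = 10000 m^2, so 37.15 hectare = 37.15 * 10000 = 371500 m^2. Result: 371500 m^2 ≈ 3.715e+05 m^2 (4 s.f.). Final answer: 3.715e+05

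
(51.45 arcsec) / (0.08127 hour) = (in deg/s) 4.885e-05. Check: 1 arcsec = 4.8481368e-06 rad, so 51.45 arcsec = 51.45 * 4.8481368e-06 = 0.00024943664 rad. 1 hour = 3600 s, so 0.08127 hour = 0.08127 * 3600 = 292.572 s. Combine: 0.00024943664 rad / 292.572 s = 8.5256497e-07 rad/s. 1 deg/s = 0.017453293 rad/s, so 8.5256497e-07 rad/s = 8.5256497e-07 / 0.017453293 = 4.8848375e-05 deg/s ≈ 4.885e-05 deg/s (4 s.f.).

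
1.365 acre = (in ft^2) 1 acre = 4046.8564 m^2, so 1.365 acre = 1.365 * 4046.8564 = 5523.959 m^2. 1 ft^2 = 0.09290304 m^2, so 5523.959 m^2 = 5523.959 / 0.09290304 = 59459.4 ft^2 ≈ 5.946e+04 ft^2 (4 s.f.). Final answer: 5.946e+04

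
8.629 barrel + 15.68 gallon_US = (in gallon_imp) 314.8. Check: 1 barrel = 0.15898729 m^3, so 8.629 barrel = 8.629 * 0.15898729 = 1.3719014 m^3. 1 gallon_US = 0.0037854118 m^3, so 15.68 gallon_US = 15.68 * 0.0037854118 = 0.059355257 m^3. Sum: 1.3719014 + 0.059355257 = 1.4312566 m^3. 1 gallon_imp = 0.00454609 m^3, so 1.4312566 m^3 = 1.4312566 / 0.00454609 = 314.83244 gallon_imp ≈ 314.8 gallon_imp (4 s.f.).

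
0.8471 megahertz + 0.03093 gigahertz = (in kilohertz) 3.178e+04. Check: 1 megahertz = 1000000 Hz, so 0.8471 megahertz = 0.8471 * 1000000 = 847100 Hz. 1 gigahertz = 1e+09 Hz, so 0.03093 gigahertz = 0.03093 * 1e+09 = 30930000 Hz. Sum: 847100 + 30930000 = 31777100 Hz. 1 kilohertz = 1000 Hz, so 31777100 Hz = 31777100 / 1000 = 31777.1 kilohertz ≈ 3.178e+04 kilohertz (4 s.f.).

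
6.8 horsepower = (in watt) 1 horsepower = 745.69987 W, so 6.8 horsepower = 6.8 * 745.69987 = 5070.7591 W. 5070.7591 W = 5070.7591 watt ≈ 5071 watt (4 s.f.). Final answer: 5071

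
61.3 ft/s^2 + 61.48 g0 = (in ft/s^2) 2039. Check: 1 ft/s^2 = 0.3048 m/s^2, so 61.3 ft/s^2 = 61.3 * 0.3048 = 18.68424 m/s^2. 1 g0 = 9.80665 m/s^2, so 61.48 g0 = 61.48 * 9.80665 = 602.91284 m/s^2. Sum: 18.68424 + 602.91284 = 621.59708 m/s^2. 1 ft/s^2 = 0.3048 m/s^2, so 621.59708 m/s^2 = 621.59708 / 0.3048 = 2039.3605 ft/s^2 ≈ 2039 ft/s^2 (4 s.f.).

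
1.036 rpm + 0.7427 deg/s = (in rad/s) 0.1215. Check: 1 rpm = 0.10471976 rad/s, so 1.036 rpm = 1.036 * 0.10471976 = 0.10848967 rad/s. 1 deg/s = 0.017453293 rad/s, so 0.7427 deg/s = 0.7427 * 0.017453293 = 0.01296256 rad/s. Sum: 0.10848967 + 0.01296256 = 0.12145223 rad/s. Result: 0.12145223 rad/s ≈ 0.1215 rad/s (4 s.f.).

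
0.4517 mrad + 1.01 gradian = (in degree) 1 mrad = 0.001 rad, so 0.4517 mrad = 0.4517 * 0.001 = 0.0004517 rad. 1 gradian = 0.015707963 rad, so 1.01 gradian = 1.01 * 0.015707963 = 0.015865043 rad. Sum: 0.0004517 + 0.015865043 = 0.016316743 rad. 1 degree = 0.017453293 rad, so 0.016316743 rad = 0.016316743 / 0.017453293 = 0.9348805 degree ≈ 0.9349 degree (4 s.f.). Final answer: 0.9349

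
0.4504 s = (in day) 5.213e-06. Check: 1 day = 86400 s, so 0.4504 s = 0.4504 / 86400 = 5.212963e-06 day ≈ 5.213e-06 day (4 s.f.).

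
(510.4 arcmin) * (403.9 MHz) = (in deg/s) 1 arcmin = 0.00029088821 rad, so 510.4 arcmin = 510.4 * 0.00029088821 = 0.14846934 rad. 1 MHz = 1000000 Hz, so 403.9 MHz = 403.9 * 1000000 = 4.039e+08 Hz. Combine: 0.14846934 rad * 4.039e+08 Hz = 59966767 rad/s. 1 deg/s = 0.017453293 rad/s, so 59966767 rad/s = 59966767 / 0.017453293 = 3.4358427e+09 deg/s ≈ 3.436e+09 deg/s (4 s.f.). Final answer: 3.436e+09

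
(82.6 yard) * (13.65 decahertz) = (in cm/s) 1 yard = 0.9144 m, so 82.6 yard = 82.6 * 0.9144 = 75.52944 m. 1 decahertz = 10 Hz, so 13.65 decahertz = 13.65 * 10 = 136.5 Hz. Combine: 75.52944 m * 136.5 Hz = 10309.769 m/s. 1 cm/s = 0.01 m/s, so 10309.769 m/s = 10309.769 / 0.01 = 1030976.9 cm/s ≈ 1.031e+06 cm/s (4 s.f.). Final answer: 1.031e+06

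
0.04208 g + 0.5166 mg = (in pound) 1 g = 0.001 kg, so 0.04208 g = 0.04208 * 0.001 = 4.208e-05 kg. 1 mg = 1e-06 kg, so 0.5166 mg = 0.5166 * 1e-06 = 5.166e-07 kg. Sum: 4.208e-05 + 5.166e-07 = 4.25966e-05 kg. 1 pound = 0.45359237 kg, so 4.25966e-05 kg = 4.25966e-05 / 0.45359237 = 9.3909428e-05 pound ≈ 9.391e-05 pound (4 s.f.). Final answer: 9.391e-05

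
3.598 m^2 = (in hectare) 0.0003598. Check: 1 hectare = 10000 m^2, so 3.598 m^2 = 3.598 / 10000 = 0.0003598 hectare.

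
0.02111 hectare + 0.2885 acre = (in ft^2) 1.484e+04. Check: 1 hectare = 10000 m^2, so 0.02111 hectare = 0.02111 * 10000 = 211.1 m^2. 1 acre = 4046.8564 m^2, so 0.2885 acre = 0.2885 * 4046.8564 = 1167.5181 m^2. Sum: 211.1 + 1167.5181 = 1378.6181 m^2. 1 ft^2 = 0.09290304 m^2, so 1378.6181 m^2 = 1378.6181 / 0.09290304 = 14839.321 ft^2 ≈ 1.484e+04 ft^2 (4 s.f.).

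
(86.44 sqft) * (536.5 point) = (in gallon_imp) 1 sqft = 0.09290304 m^2, so 86.44 sqft = 86.44 * 0.09290304 = 8.0305388 m^2. 1 point = 0.00035277778 m, so 536.5 point = 536.5 * 0.00035277778 = 0.18926528 m. Combine: 8.0305388 m^2 * 0.18926528 m = 1.5199022 m^3. 1 gallon_imp = 0.00454609 m^3, so 1.5199022 m^3 = 1.5199022 / 0.00454609 = 334.33173 gallon_imp ≈ 334.3 gallon_imp (4 s.f.). Final answer: 334.3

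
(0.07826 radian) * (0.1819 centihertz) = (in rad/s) 0.0001424. Check: 0.07826 radian = 0.07826 rad. 1 centihertz = 0.01 Hz, so 0.1819 centihertz = 0.1819 * 0.01 = 0.001819 Hz. Combine: 0.07826 rad * 0.001819 Hz = 0.00014235494 rad/s. Result: 0.00014235494 rad/s ≈ 0.0001424 rad/s (4 s.f.).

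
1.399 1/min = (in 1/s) 1 1/min = 0.016666667 Hz, so 1.399 1/min = 1.399 * 0.016666667 = 0.023316667 Hz. 0.023316667 Hz = 0.023316667 1/s ≈ 0.02332 1/s (4 s.f.). Final answer: 0.02332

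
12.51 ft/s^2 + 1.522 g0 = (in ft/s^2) 61.48. Check: 1 ft/s^2 = 0.3048 m/s^2, so 12.51 ft/s^2 = 12.51 * 0.3048 = 3.813048 m/s^2. 1 g0 = 9.80665 m/s^2, so 1.522 g0 = 1.522 * 9.80665 = 14.925721 m/s^2. Sum: 3.813048 + 14.925721 = 18.738769 m/s^2. 1 ft/s^2 = 0.3048 m/s^2, so 18.738769 m/s^2 = 18.738769 / 0.3048 = 61.478902 ft/s^2 ≈ 61.48 ft/s^2 (4 s.f.).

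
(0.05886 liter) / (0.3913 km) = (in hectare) 1.504e-11. Check: 1 liter = 0.001 m^3, so 0.05886 liter = 0.05886 * 0.001 = 5.886e-05 m^3. 1 km = 1000 m, so 0.3913 km = 0.3913 * 1000 = 391.3 m. Combine: 5.886e-05 m^3 / 391.3 m = 1.5042167e-07 m^2. 1 hectare = 10000 m^2, so 1.5042167e-07 m^2 = 1.5042167e-07 / 10000 = 1.5042167e-11 hectare ≈ 1.504e-11 hectare (4 s.f.).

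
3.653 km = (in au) 2.442e-08. Check: 1 km = 1000 m, so 3.653 km = 3.653 * 1000 = 3653 m. 1 au = 1.4959787e+11 m, so 3653 m = 3653 / 1.4959787e+11 = 2.4418797e-08 au ≈ 2.442e-08 au (4 s.f.).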